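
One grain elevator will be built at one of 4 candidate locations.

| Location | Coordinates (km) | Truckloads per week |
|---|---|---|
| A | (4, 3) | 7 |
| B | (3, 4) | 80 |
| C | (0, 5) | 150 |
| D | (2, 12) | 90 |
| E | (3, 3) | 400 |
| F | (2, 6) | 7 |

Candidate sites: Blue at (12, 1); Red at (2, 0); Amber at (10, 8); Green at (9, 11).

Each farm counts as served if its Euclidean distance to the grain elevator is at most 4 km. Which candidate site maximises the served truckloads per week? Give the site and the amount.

Coverage radius r = 4 km; a point is covered iff (Δx)²+(Δy)² ≤ 4² = 16.
  Blue (12, 1): covers {none} → 0
  Red (2, 0): covers {A, E} → 407
  Amber (10, 8): covers {none} → 0
  Green (9, 11): covers {none} → 0
Maximum coverage at Red: 407 truckloads per week.

Red, covering 407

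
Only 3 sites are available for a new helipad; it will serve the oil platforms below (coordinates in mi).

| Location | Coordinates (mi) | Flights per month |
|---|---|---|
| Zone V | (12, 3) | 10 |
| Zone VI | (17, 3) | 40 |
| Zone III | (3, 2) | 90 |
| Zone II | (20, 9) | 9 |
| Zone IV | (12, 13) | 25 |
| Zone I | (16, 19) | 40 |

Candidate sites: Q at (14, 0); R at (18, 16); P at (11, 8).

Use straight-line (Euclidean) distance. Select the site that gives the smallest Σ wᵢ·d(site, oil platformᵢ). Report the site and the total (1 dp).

Total weighted distance at each candidate:
  Q (14, 0): total = 2402.4
  R (18, 16): total = 2888.8
  P (11, 8): total = 1955.7
Minimum is at P with total 1955.7 mi.

P, total 1955.7 mi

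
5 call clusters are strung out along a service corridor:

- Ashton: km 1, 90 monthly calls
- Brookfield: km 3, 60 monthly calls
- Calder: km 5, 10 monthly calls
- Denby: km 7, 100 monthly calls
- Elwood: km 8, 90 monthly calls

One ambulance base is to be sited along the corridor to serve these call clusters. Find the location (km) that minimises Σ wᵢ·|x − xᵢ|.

x = 7

For a sum of weighted absolute distances on a line, the optimum is the weighted median (not the mean). Total weight W = 350; half-weight = 175.
Sort by position and accumulate weight:
  km 1 (Ashton, w=90) → cum 90
  km 3 (Brookfield, w=60) → cum 150
  km 5 (Calder, w=10) → cum 160
  km 7 (Denby, w=100) → cum 260  ≥ 175 → median here
  km 8 (Elwood, w=90) → cum 350
Optimal location: km 7.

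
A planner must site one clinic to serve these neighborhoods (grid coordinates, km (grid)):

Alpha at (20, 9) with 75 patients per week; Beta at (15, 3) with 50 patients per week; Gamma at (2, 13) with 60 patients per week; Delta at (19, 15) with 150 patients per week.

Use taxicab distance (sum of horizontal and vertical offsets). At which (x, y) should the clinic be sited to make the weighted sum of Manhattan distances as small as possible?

Manhattan distance separates: Σwᵢ(|x−xᵢ|+|y−yᵢ|) = Σwᵢ|x−xᵢ| + Σwᵢ|y−yᵢ|, so x and y are optimised independently as 1-D weighted medians.
Total weight W = 335; half = 167.5.
x-coordinate, sorted with cumulative weight:
  x=2 (Gamma, w=60) cum 60
  x=15 (Beta, w=50) cum 110
  x=19 (Delta, w=150) cum 260  ← median
  x=20 (Alpha, w=75) cum 335
⇒ x* = 19
y-coordinate, sorted with cumulative weight:
  y=3 (Beta, w=50) cum 50
  y=9 (Alpha, w=75) cum 125
  y=13 (Gamma, w=60) cum 185  ← median
  y=15 (Delta, w=150) cum 335
⇒ y* = 13

(19, 13)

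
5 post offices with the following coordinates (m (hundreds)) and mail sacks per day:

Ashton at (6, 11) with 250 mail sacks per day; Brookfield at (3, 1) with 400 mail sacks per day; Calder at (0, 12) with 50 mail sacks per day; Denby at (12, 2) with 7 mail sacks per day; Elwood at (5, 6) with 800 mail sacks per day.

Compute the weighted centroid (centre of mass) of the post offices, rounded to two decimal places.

The minimiser of Σwᵢ‖p−pᵢ‖² is the weighted centroid p* = (Σwᵢpᵢ)/(Σwᵢ).
Σwᵢ = 1507.
Σwᵢxᵢ = 250·6 + 400·3 + 50·0 + 7·12 + 800·5 = 6784.
Σwᵢyᵢ = 250·11 + 400·1 + 50·12 + 7·2 + 800·6 = 8564.
x* = 6784/1507 = 4.50, y* = 8564/1507 = 5.68.

(4.50, 5.68)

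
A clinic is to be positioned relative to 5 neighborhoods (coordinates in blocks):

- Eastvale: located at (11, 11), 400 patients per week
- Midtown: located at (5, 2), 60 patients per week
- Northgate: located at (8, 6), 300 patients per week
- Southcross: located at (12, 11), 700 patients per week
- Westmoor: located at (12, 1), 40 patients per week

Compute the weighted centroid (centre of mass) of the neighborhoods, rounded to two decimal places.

The minimiser of Σwᵢ‖p−pᵢ‖² is the weighted centroid p* = (Σwᵢpᵢ)/(Σwᵢ).
Σwᵢ = 1500.
Σwᵢxᵢ = 400·11 + 60·5 + 300·8 + 700·12 + 40·12 = 15980.
Σwᵢyᵢ = 400·11 + 60·2 + 300·6 + 700·11 + 40·1 = 14060.
x* = 15980/1500 = 10.65, y* = 14060/1500 = 9.37.

(10.65, 9.37)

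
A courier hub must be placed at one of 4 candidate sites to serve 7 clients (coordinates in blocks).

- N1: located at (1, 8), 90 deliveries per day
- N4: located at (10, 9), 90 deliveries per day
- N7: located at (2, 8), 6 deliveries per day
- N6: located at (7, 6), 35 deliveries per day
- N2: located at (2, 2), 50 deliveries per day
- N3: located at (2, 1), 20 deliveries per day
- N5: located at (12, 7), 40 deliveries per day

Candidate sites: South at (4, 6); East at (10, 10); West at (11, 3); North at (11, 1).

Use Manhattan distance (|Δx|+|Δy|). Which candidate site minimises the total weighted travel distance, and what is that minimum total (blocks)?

Total weighted distance at each candidate:
  South (4, 6): total = 2189
  East (10, 10): total = 2725
  West (11, 3): total = 3229
  North (11, 1): total = 3711
Minimum is at South with total 2189 blocks.

South, total 2189 blocks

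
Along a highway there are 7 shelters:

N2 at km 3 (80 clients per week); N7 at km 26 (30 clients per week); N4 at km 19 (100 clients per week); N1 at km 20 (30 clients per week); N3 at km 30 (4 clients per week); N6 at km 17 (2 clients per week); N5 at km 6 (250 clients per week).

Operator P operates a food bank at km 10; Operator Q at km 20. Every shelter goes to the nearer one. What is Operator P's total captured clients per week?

The indifferent point is the midpoint (10+20)/2 = 15; shelters left of it (closer to Operator P at 10) go to Operator P, those right go to Operator Q.
  N2 at 3 (w=80) → Operator P
  N5 at 6 (w=250) → Operator P
  N6 at 17 (w=2) → Operator Q
  N4 at 19 (w=100) → Operator Q
  N1 at 20 (w=30) → Operator Q
  N7 at 26 (w=30) → Operator Q
  N3 at 30 (w=4) → Operator Q
Operator P captures 330; Operator Q captures 166.

330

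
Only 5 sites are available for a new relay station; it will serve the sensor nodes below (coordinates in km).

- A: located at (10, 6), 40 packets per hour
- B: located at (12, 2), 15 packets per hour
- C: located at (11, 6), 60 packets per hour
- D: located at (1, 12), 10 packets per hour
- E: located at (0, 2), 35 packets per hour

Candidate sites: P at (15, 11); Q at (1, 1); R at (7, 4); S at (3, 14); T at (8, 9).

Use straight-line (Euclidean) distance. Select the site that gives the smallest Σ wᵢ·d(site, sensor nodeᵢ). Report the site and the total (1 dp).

Total weighted distance at each candidate:
  P (15, 11): total = 1561.9
  Q (1, 1): total = 1407.8
  R (7, 4): total = 848.1
  S (3, 14): total = 1790.2
  T (8, 9): total = 967.9
Minimum is at R with total 848.1 km.

R, total 848.1 km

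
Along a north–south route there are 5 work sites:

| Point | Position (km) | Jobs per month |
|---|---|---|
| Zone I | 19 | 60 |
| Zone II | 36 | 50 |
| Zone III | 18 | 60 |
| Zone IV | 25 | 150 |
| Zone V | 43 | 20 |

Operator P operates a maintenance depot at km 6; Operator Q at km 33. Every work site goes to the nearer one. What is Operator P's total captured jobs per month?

The indifferent point is the midpoint (6+33)/2 = 19.5; work sites left of it (closer to Operator P at 6) go to Operator P, those right go to Operator Q.
  Zone III at 18 (w=60) → Operator P
  Zone I at 19 (w=60) → Operator P
  Zone IV at 25 (w=150) → Operator Q
  Zone II at 36 (w=50) → Operator Q
  Zone V at 43 (w=20) → Operator Q
Operator P captures 120; Operator Q captures 220.

120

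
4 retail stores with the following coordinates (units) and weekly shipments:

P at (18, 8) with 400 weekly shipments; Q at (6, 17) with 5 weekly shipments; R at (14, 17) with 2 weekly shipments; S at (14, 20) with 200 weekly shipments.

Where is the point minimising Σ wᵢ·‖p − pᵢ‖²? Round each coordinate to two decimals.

The minimiser of Σwᵢ‖p−pᵢ‖² is the weighted centroid p* = (Σwᵢpᵢ)/(Σwᵢ).
Σwᵢ = 607.
Σwᵢxᵢ = 400·18 + 5·6 + 2·14 + 200·14 = 10058.
Σwᵢyᵢ = 400·8 + 5·17 + 2·17 + 200·20 = 7319.
x* = 10058/607 = 16.57, y* = 7319/607 = 12.06.

(16.57, 12.06)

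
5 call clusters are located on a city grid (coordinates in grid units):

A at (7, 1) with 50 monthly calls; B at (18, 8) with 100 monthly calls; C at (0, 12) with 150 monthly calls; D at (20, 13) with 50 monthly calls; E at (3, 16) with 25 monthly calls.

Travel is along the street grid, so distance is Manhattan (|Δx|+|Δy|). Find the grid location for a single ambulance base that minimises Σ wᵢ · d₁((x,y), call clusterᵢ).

(7, 12)

Manhattan distance separates: Σwᵢ(|x−xᵢ|+|y−yᵢ|) = Σwᵢ|x−xᵢ| + Σwᵢ|y−yᵢ|, so x and y are optimised independently as 1-D weighted medians.
Total weight W = 375; half = 187.5.
x-coordinate, sorted with cumulative weight:
  x=0 (C, w=150) cum 150
  x=3 (E, w=25) cum 175
  x=7 (A, w=50) cum 225  ← median
  x=18 (B, w=100) cum 325
  x=20 (D, w=50) cum 375
⇒ x* = 7
y-coordinate, sorted with cumulative weight:
  y=1 (A, w=50) cum 50
  y=8 (B, w=100) cum 150
  y=12 (C, w=150) cum 300  ← median
  y=13 (D, w=50) cum 350
  y=16 (E, w=25) cum 375
⇒ y* = 12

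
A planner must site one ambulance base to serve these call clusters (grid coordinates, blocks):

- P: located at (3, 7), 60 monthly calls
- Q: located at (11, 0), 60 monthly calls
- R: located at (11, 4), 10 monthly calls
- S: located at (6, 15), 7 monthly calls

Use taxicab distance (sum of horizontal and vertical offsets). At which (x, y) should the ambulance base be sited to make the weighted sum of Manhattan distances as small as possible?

(11, 4)

Manhattan distance separates: Σwᵢ(|x−xᵢ|+|y−yᵢ|) = Σwᵢ|x−xᵢ| + Σwᵢ|y−yᵢ|, so x and y are optimised independently as 1-D weighted medians.
Total weight W = 137; half = 68.5.
x-coordinate, sorted with cumulative weight:
  x=3 (P, w=60) cum 60
  x=6 (S, w=7) cum 67
  x=11 (Q, w=60) cum 127  ← median
  x=11 (R, w=10) cum 137
⇒ x* = 11
y-coordinate, sorted with cumulative weight:
  y=0 (Q, w=60) cum 60
  y=4 (R, w=10) cum 70  ← median
  y=7 (P, w=60) cum 130
  y=15 (S, w=7) cum 137
⇒ y* = 4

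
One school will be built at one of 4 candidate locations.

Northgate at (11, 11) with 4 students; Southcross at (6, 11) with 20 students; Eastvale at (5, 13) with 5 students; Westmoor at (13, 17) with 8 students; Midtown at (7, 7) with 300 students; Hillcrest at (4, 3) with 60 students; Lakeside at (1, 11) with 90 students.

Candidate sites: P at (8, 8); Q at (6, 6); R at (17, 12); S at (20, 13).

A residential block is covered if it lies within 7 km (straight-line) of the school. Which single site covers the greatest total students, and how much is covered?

Coverage radius r = 7 km; a point is covered iff (Δx)²+(Δy)² ≤ 7² = 49.
  P (8, 8): covers {Northgate, Southcross, Eastvale, Midtown, Hillcrest} → 389
  Q (6, 6): covers {Southcross, Midtown, Hillcrest} → 380
  R (17, 12): covers {Northgate, Westmoor} → 12
  S (20, 13): covers {none} → 0
Maximum coverage at P: 389 students.

P, covering 389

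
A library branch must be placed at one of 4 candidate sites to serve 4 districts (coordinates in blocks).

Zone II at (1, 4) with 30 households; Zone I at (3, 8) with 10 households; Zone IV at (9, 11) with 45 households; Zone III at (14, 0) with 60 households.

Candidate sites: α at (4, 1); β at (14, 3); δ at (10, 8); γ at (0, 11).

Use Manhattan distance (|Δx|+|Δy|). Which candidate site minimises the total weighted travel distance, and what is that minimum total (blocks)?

β, total 1345 blocks

Total weighted distance at each candidate:
  α (4, 1): total = 1595
  β (14, 3): total = 1345
  δ (10, 8): total = 1360
  γ (0, 11): total = 2205
Minimum is at β with total 1345 blocks.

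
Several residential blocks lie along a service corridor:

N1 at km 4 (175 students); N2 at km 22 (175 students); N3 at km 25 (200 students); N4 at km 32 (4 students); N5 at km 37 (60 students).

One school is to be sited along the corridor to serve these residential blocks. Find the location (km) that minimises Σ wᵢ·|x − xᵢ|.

x = 22

For a sum of weighted absolute distances on a line, the optimum is the weighted median (not the mean). Total weight W = 614; half-weight = 307.
Sort by position and accumulate weight:
  km 4 (N1, w=175) → cum 175
  km 22 (N2, w=175) → cum 350  ≥ 307 → median here
  km 25 (N3, w=200) → cum 550
  km 32 (N4, w=4) → cum 554
  km 37 (N5, w=60) → cum 614
Optimal location: km 22.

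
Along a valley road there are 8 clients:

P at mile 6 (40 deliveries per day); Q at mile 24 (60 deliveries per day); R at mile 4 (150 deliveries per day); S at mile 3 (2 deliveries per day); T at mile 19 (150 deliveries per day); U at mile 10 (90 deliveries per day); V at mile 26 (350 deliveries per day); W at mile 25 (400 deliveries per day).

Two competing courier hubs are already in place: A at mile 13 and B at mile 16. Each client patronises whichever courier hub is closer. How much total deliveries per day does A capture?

282

The indifferent point is the midpoint (13+16)/2 = 14.5; clients left of it (closer to A at 13) go to A, those right go to B.
  S at 3 (w=2) → A
  R at 4 (w=150) → A
  P at 6 (w=40) → A
  U at 10 (w=90) → A
  T at 19 (w=150) → B
  Q at 24 (w=60) → B
  W at 25 (w=400) → B
  V at 26 (w=350) → B
A captures 282; B captures 960.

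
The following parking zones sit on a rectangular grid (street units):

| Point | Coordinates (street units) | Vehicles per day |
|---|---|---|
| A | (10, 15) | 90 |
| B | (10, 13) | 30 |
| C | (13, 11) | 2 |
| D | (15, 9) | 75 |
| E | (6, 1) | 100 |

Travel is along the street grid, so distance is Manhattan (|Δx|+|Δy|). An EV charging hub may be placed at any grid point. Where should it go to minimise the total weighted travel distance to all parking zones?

Manhattan distance separates: Σwᵢ(|x−xᵢ|+|y−yᵢ|) = Σwᵢ|x−xᵢ| + Σwᵢ|y−yᵢ|, so x and y are optimised independently as 1-D weighted medians.
Total weight W = 297; half = 148.5.
x-coordinate, sorted with cumulative weight:
  x=6 (E, w=100) cum 100
  x=10 (A, w=90) cum 190  ← median
  x=10 (B, w=30) cum 220
  x=13 (C, w=2) cum 222
  x=15 (D, w=75) cum 297
⇒ x* = 10
y-coordinate, sorted with cumulative weight:
  y=1 (E, w=100) cum 100
  y=9 (D, w=75) cum 175  ← median
  y=11 (C, w=2) cum 177
  y=13 (B, w=30) cum 207
  y=15 (A, w=90) cum 297
⇒ y* = 9

(10, 9)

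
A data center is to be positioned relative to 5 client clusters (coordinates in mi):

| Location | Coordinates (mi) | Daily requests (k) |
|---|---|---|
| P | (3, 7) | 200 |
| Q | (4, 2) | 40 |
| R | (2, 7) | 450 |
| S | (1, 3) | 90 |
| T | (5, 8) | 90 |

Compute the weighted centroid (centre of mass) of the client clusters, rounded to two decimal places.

The minimiser of Σwᵢ‖p−pᵢ‖² is the weighted centroid p* = (Σwᵢpᵢ)/(Σwᵢ).
Σwᵢ = 870.
Σwᵢxᵢ = 200·3 + 40·4 + 450·2 + 90·1 + 90·5 = 2200.
Σwᵢyᵢ = 200·7 + 40·2 + 450·7 + 90·3 + 90·8 = 5620.
x* = 2200/870 = 2.53, y* = 5620/870 = 6.46.

(2.53, 6.46)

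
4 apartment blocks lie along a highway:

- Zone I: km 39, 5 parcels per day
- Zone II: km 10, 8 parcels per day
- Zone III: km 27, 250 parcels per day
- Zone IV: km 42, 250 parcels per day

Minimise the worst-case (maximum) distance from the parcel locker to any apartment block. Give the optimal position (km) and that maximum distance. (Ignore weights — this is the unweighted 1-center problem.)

location 26, max distance 16

The 1-center on a line is the midpoint of the two extreme points: leftmost at 10, rightmost at 42.
Optimal location = (10 + 42)/2 = 26; maximum distance = (42 − 10)/2 = 16.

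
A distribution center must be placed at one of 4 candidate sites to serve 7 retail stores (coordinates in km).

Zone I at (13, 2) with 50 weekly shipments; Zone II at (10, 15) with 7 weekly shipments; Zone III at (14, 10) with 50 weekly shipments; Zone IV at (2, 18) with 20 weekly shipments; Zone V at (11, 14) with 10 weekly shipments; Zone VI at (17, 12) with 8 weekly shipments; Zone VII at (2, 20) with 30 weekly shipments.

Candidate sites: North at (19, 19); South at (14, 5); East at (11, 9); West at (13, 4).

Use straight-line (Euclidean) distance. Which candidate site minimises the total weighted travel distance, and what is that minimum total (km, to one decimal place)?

East, total 1349.3 km

Total weighted distance at each candidate:
  North (19, 19): total = 2489.2
  South (14, 5): total = 1569.4
  East (11, 9): total = 1349.3
  West (13, 4): total = 1596.1
Minimum is at East with total 1349.3 km.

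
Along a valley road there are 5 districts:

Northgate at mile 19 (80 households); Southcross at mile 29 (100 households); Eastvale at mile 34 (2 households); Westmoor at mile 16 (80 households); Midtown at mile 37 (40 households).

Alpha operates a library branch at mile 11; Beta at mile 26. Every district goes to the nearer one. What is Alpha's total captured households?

80

The indifferent point is the midpoint (11+26)/2 = 18.5; districts left of it (closer to Alpha at 11) go to Alpha, those right go to Beta.
  Westmoor at 16 (w=80) → Alpha
  Northgate at 19 (w=80) → Beta
  Southcross at 29 (w=100) → Beta
  Eastvale at 34 (w=2) → Beta
  Midtown at 37 (w=40) → Beta
Alpha captures 80; Beta captures 222.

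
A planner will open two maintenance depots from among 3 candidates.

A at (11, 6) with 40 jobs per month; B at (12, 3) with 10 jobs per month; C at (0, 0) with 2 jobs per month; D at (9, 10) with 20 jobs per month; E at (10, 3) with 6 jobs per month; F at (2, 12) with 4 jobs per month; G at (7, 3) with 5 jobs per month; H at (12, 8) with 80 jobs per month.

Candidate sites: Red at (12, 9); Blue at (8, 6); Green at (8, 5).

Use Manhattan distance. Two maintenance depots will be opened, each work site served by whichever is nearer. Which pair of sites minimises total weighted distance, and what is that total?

Evaluate every pair (each demand assigned to the nearer of the two):
  {Red, Blue}: total = 466
  {Red, Green}: total = 497
  {Blue, Green}: total = 873
Best pair: {Red, Blue} with total 466.

{Red, Blue}, total 466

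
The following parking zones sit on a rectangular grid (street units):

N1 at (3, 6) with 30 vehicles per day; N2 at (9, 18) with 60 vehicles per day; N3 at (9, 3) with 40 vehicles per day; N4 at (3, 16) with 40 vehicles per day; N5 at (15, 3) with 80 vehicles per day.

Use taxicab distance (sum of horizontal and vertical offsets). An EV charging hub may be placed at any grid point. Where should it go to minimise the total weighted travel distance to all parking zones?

Manhattan distance separates: Σwᵢ(|x−xᵢ|+|y−yᵢ|) = Σwᵢ|x−xᵢ| + Σwᵢ|y−yᵢ|, so x and y are optimised independently as 1-D weighted medians.
Total weight W = 250; half = 125.
x-coordinate, sorted with cumulative weight:
  x=3 (N1, w=30) cum 30
  x=3 (N4, w=40) cum 70
  x=9 (N2, w=60) cum 130  ← median
  x=9 (N3, w=40) cum 170
  x=15 (N5, w=80) cum 250
⇒ x* = 9
y-coordinate, sorted with cumulative weight:
  y=3 (N3, w=40) cum 40
  y=3 (N5, w=80) cum 120
  y=6 (N1, w=30) cum 150  ← median
  y=16 (N4, w=40) cum 190
  y=18 (N2, w=60) cum 250
⇒ y* = 6

(9, 6)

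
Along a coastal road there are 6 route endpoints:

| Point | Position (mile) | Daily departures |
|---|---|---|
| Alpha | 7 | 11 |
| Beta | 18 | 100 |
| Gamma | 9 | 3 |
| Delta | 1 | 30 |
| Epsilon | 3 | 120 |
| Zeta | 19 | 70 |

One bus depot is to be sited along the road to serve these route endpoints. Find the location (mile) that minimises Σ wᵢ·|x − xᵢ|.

For a sum of weighted absolute distances on a line, the optimum is the weighted median (not the mean). Total weight W = 334; half-weight = 167.
Sort by position and accumulate weight:
  mile 1 (Delta, w=30) → cum 30
  mile 3 (Epsilon, w=120) → cum 150
  mile 7 (Alpha, w=11) → cum 161
  mile 9 (Gamma, w=3) → cum 164
  mile 18 (Beta, w=100) → cum 264  ≥ 167 → median here
  mile 19 (Zeta, w=70) → cum 334
Optimal location: mile 18.

x = 18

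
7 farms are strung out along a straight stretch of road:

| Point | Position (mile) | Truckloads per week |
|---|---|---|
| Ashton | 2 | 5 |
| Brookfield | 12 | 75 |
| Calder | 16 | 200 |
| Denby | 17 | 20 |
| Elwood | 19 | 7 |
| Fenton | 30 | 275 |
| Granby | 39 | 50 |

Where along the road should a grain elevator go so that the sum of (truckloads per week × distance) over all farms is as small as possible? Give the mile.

For a sum of weighted absolute distances on a line, the optimum is the weighted median (not the mean). Total weight W = 632; half-weight = 316.
Sort by position and accumulate weight:
  mile 2 (Ashton, w=5) → cum 5
  mile 12 (Brookfield, w=75) → cum 80
  mile 16 (Calder, w=200) → cum 280
  mile 17 (Denby, w=20) → cum 300
  mile 19 (Elwood, w=7) → cum 307
  mile 30 (Fenton, w=275) → cum 582  ≥ 316 → median here
  mile 39 (Granby, w=50) → cum 632
Optimal location: mile 30.

x = 30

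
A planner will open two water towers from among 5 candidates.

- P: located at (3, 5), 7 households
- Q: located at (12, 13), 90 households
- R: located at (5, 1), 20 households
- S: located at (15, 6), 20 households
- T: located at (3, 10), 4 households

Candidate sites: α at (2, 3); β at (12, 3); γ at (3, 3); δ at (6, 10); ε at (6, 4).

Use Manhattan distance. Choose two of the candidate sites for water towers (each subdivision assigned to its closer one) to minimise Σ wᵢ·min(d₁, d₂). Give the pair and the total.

{β, γ}, total 1142

Evaluate every pair (each demand assigned to the nearer of the two):
  {β, γ}: total = 1142
  {δ, ε}: total = 1150
  {β, ε}: total = 1164
  {α, β}: total = 1173
  {γ, δ}: total = 1176
  {β, δ}: total = 1178
  {α, δ}: total = 1203
  {γ, ε}: total = 1692
  {α, ε}: total = 1703
  {α, γ}: total = 2132
Best pair: {β, γ} with total 1142.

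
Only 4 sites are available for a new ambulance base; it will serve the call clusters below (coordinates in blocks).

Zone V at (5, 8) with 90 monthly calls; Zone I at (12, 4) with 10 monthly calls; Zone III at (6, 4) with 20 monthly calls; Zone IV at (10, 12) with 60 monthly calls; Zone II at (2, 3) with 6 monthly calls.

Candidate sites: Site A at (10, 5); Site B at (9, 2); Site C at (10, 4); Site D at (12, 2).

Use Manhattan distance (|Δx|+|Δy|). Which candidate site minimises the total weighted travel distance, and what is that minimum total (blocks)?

Site A, total 1330 blocks

Total weighted distance at each candidate:
  Site A (10, 5): total = 1330
  Site B (9, 2): total = 1758
  Site C (10, 4): total = 1444
  Site D (12, 2): total = 2136
Minimum is at Site A with total 1330 blocks.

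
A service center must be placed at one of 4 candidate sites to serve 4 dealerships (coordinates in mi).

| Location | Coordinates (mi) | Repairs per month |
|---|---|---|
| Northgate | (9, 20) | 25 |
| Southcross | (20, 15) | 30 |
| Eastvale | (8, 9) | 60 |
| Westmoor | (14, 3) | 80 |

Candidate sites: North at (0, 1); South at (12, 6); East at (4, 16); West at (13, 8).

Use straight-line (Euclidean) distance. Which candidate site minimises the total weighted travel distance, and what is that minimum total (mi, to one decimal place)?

Total weighted distance at each candidate:
  North (0, 1): total = 3068.2
  South (12, 6): total = 1307.6
  East (4, 16): total = 2436.8
  West (13, 8): total = 1327.1
Minimum is at South with total 1307.6 mi.

South, total 1307.6 mi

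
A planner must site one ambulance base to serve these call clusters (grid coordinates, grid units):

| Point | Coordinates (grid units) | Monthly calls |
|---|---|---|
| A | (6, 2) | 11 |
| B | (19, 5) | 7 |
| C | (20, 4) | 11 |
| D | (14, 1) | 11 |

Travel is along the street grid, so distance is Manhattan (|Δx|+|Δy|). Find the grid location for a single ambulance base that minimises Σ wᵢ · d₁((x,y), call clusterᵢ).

(14, 2)

Manhattan distance separates: Σwᵢ(|x−xᵢ|+|y−yᵢ|) = Σwᵢ|x−xᵢ| + Σwᵢ|y−yᵢ|, so x and y are optimised independently as 1-D weighted medians.
Total weight W = 40; half = 20.
x-coordinate, sorted with cumulative weight:
  x=6 (A, w=11) cum 11
  x=14 (D, w=11) cum 22  ← median
  x=19 (B, w=7) cum 29
  x=20 (C, w=11) cum 40
⇒ x* = 14
y-coordinate, sorted with cumulative weight:
  y=1 (D, w=11) cum 11
  y=2 (A, w=11) cum 22  ← median
  y=4 (C, w=11) cum 33
  y=5 (B, w=7) cum 40
⇒ y* = 2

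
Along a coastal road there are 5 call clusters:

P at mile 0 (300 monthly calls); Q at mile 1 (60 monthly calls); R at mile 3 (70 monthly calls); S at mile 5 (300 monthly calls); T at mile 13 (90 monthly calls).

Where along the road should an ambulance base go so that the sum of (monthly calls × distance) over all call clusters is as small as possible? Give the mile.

x = 3

For a sum of weighted absolute distances on a line, the optimum is the weighted median (not the mean). Total weight W = 820; half-weight = 410.
Sort by position and accumulate weight:
  mile 0 (P, w=300) → cum 300
  mile 1 (Q, w=60) → cum 360
  mile 3 (R, w=70) → cum 430  ≥ 410 → median here
  mile 5 (S, w=300) → cum 730
  mile 13 (T, w=90) → cum 820
Optimal location: mile 3.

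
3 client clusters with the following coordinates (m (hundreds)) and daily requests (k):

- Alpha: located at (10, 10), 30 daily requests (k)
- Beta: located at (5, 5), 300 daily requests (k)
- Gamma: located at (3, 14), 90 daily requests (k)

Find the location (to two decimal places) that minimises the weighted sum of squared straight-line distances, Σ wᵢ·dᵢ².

The minimiser of Σwᵢ‖p−pᵢ‖² is the weighted centroid p* = (Σwᵢpᵢ)/(Σwᵢ).
Σwᵢ = 420.
Σwᵢxᵢ = 30·10 + 300·5 + 90·3 = 2070.
Σwᵢyᵢ = 30·10 + 300·5 + 90·14 = 3060.
x* = 2070/420 = 4.93, y* = 3060/420 = 7.29.

(4.93, 7.29)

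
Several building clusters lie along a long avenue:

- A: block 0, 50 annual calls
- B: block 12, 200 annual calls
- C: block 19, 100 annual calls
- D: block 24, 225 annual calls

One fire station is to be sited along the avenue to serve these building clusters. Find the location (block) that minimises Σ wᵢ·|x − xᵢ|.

For a sum of weighted absolute distances on a line, the optimum is the weighted median (not the mean). Total weight W = 575; half-weight = 287.5.
Sort by position and accumulate weight:
  block 0 (A, w=50) → cum 50
  block 12 (B, w=200) → cum 250
  block 19 (C, w=100) → cum 350  ≥ 287.5 → median here
  block 24 (D, w=225) → cum 575
Optimal location: block 19.

x = 19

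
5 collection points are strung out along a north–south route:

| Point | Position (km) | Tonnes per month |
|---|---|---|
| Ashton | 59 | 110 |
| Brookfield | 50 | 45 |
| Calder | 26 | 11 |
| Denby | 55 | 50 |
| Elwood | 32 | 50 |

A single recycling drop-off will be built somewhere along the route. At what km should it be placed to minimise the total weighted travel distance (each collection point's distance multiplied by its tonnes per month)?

x = 55

For a sum of weighted absolute distances on a line, the optimum is the weighted median (not the mean). Total weight W = 266; half-weight = 133.
Sort by position and accumulate weight:
  km 26 (Calder, w=11) → cum 11
  km 32 (Elwood, w=50) → cum 61
  km 50 (Brookfield, w=45) → cum 106
  km 55 (Denby, w=50) → cum 156  ≥ 133 → median here
  km 59 (Ashton, w=110) → cum 266
Optimal location: km 55.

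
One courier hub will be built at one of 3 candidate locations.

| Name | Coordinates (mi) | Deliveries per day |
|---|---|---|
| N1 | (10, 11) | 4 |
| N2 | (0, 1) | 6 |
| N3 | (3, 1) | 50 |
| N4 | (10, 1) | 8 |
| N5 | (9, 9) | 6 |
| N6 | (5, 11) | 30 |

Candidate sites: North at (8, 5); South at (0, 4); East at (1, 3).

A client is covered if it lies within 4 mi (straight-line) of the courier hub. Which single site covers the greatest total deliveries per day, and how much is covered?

East, covering 56

Coverage radius r = 4 mi; a point is covered iff (Δx)²+(Δy)² ≤ 4² = 16.
  North (8, 5): covers {none} → 0
  South (0, 4): covers {N2} → 6
  East (1, 3): covers {N2, N3} → 56
Maximum coverage at East: 56 deliveries per day.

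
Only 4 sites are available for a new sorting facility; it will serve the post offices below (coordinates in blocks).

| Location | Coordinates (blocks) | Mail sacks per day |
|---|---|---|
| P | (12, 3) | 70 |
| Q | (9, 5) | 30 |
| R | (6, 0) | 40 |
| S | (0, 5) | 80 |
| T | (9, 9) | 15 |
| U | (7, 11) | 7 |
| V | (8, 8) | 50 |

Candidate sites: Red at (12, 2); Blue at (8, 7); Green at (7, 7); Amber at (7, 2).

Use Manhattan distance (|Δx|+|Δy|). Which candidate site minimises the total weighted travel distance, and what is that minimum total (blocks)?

Total weighted distance at each candidate:
  Red (12, 2): total = 2518
  Blue (8, 7): total = 1940
  Green (7, 7): total = 1978
  Amber (7, 2): total = 2038
Minimum is at Blue with total 1940 blocks.

Blue, total 1940 blocks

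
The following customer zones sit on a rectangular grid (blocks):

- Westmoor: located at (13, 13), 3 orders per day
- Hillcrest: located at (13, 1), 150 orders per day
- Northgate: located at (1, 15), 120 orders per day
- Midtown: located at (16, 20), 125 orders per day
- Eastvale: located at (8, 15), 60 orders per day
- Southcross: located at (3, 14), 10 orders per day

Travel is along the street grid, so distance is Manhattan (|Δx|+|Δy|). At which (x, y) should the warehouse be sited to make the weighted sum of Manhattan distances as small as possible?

(13, 15)

Manhattan distance separates: Σwᵢ(|x−xᵢ|+|y−yᵢ|) = Σwᵢ|x−xᵢ| + Σwᵢ|y−yᵢ|, so x and y are optimised independently as 1-D weighted medians.
Total weight W = 468; half = 234.
x-coordinate, sorted with cumulative weight:
  x=1 (Northgate, w=120) cum 120
  x=3 (Southcross, w=10) cum 130
  x=8 (Eastvale, w=60) cum 190
  x=13 (Westmoor, w=3) cum 193
  x=13 (Hillcrest, w=150) cum 343  ← median
  x=16 (Midtown, w=125) cum 468
⇒ x* = 13
y-coordinate, sorted with cumulative weight:
  y=1 (Hillcrest, w=150) cum 150
  y=13 (Westmoor, w=3) cum 153
  y=14 (Southcross, w=10) cum 163
  y=15 (Northgate, w=120) cum 283  ← median
  y=15 (Eastvale, w=60) cum 343
  y=20 (Midtown, w=125) cum 468
⇒ y* = 15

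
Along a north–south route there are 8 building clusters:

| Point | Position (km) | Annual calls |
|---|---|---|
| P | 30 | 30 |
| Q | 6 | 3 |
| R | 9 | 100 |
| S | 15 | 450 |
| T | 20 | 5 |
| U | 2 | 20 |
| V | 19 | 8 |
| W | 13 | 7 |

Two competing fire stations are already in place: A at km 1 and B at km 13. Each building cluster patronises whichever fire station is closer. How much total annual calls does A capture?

The indifferent point is the midpoint (1+13)/2 = 7; building clusters left of it (closer to A at 1) go to A, those right go to B.
  U at 2 (w=20) → A
  Q at 6 (w=3) → A
  R at 9 (w=100) → B
  W at 13 (w=7) → B
  S at 15 (w=450) → B
  V at 19 (w=8) → B
  T at 20 (w=5) → B
  P at 30 (w=30) → B
A captures 23; B captures 600.

23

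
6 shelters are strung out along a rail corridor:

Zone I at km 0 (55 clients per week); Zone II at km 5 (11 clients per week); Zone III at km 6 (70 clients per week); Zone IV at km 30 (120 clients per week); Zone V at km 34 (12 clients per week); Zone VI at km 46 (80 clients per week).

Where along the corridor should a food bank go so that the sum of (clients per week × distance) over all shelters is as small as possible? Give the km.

x = 30

For a sum of weighted absolute distances on a line, the optimum is the weighted median (not the mean). Total weight W = 348; half-weight = 174.
Sort by position and accumulate weight:
  km 0 (Zone I, w=55) → cum 55
  km 5 (Zone II, w=11) → cum 66
  km 6 (Zone III, w=70) → cum 136
  km 30 (Zone IV, w=120) → cum 256  ≥ 174 → median here
  km 34 (Zone V, w=12) → cum 268
  km 46 (Zone VI, w=80) → cum 348
Optimal location: km 30.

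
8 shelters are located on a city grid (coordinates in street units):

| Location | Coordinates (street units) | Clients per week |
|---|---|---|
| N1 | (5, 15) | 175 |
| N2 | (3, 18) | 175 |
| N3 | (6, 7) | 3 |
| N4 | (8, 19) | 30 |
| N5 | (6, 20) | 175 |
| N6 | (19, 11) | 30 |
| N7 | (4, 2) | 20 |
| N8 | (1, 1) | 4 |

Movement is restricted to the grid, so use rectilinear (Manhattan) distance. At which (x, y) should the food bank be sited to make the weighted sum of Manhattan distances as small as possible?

Manhattan distance separates: Σwᵢ(|x−xᵢ|+|y−yᵢ|) = Σwᵢ|x−xᵢ| + Σwᵢ|y−yᵢ|, so x and y are optimised independently as 1-D weighted medians.
Total weight W = 612; half = 306.
x-coordinate, sorted with cumulative weight:
  x=1 (N8, w=4) cum 4
  x=3 (N2, w=175) cum 179
  x=4 (N7, w=20) cum 199
  x=5 (N1, w=175) cum 374  ← median
  x=6 (N3, w=3) cum 377
  x=6 (N5, w=175) cum 552
  x=8 (N4, w=30) cum 582
  x=19 (N6, w=30) cum 612
⇒ x* = 5
y-coordinate, sorted with cumulative weight:
  y=1 (N8, w=4) cum 4
  y=2 (N7, w=20) cum 24
  y=7 (N3, w=3) cum 27
  y=11 (N6, w=30) cum 57
  y=15 (N1, w=175) cum 232
  y=18 (N2, w=175) cum 407  ← median
  y=19 (N4, w=30) cum 437
  y=20 (N5, w=175) cum 612
⇒ y* = 18

(5, 18)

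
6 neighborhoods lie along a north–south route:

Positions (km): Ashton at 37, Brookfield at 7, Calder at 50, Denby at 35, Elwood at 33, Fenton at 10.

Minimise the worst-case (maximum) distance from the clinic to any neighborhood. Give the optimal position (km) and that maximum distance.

The 1-center on a line is the midpoint of the two extreme points: leftmost at 7, rightmost at 50.
Optimal location = (7 + 50)/2 = 28.5; maximum distance = (50 − 7)/2 = 21.5.

location 28.5, max distance 21.5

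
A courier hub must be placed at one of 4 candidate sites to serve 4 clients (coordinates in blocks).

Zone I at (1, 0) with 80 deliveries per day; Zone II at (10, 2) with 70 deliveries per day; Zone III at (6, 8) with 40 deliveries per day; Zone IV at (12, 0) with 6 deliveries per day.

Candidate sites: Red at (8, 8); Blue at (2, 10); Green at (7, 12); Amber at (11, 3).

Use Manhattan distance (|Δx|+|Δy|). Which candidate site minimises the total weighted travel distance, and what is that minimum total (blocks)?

Amber, total 1604 blocks

Total weighted distance at each candidate:
  Red (8, 8): total = 1912
  Blue (2, 10): total = 2360
  Green (7, 12): total = 2652
  Amber (11, 3): total = 1604
Minimum is at Amber with total 1604 blocks.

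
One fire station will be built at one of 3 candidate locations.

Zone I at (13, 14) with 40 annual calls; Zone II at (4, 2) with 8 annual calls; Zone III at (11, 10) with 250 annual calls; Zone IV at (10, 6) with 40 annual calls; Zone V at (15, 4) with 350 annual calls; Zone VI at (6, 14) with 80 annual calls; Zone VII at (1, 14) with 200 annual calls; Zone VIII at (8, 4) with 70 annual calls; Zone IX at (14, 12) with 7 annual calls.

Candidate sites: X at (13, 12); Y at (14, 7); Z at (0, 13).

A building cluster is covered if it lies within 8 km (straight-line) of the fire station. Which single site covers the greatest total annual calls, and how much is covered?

Coverage radius r = 8 km; a point is covered iff (Δx)²+(Δy)² ≤ 8² = 64.
  X (13, 12): covers {Zone I, Zone III, Zone IV, Zone VI, Zone IX} → 417
  Y (14, 7): covers {Zone I, Zone III, Zone IV, Zone V, Zone VIII, Zone IX} → 757
  Z (0, 13): covers {Zone VI, Zone VII} → 280
Maximum coverage at Y: 757 annual calls.

Y, covering 757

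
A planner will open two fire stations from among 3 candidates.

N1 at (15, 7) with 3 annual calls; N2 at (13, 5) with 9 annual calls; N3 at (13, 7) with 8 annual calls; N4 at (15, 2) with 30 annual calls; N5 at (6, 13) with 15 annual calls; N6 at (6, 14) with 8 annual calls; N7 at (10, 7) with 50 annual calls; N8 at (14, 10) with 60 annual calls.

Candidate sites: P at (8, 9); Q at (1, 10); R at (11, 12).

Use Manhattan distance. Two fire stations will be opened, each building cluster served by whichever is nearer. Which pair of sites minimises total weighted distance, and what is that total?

Evaluate every pair (each demand assigned to the nearer of the two):
  {P, R}: total = 1230
  {Q, R}: total = 1330
  {P, Q}: total = 1350
Best pair: {P, R} with total 1230.

{P, R}, total 1230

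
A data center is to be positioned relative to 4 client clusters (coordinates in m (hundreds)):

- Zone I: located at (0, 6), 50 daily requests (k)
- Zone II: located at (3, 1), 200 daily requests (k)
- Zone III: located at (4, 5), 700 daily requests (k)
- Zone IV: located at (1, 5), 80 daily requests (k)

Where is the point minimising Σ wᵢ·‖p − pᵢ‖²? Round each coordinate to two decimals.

(3.38, 4.27)

The minimiser of Σwᵢ‖p−pᵢ‖² is the weighted centroid p* = (Σwᵢpᵢ)/(Σwᵢ).
Σwᵢ = 1030.
Σwᵢxᵢ = 50·0 + 200·3 + 700·4 + 80·1 = 3480.
Σwᵢyᵢ = 50·6 + 200·1 + 700·5 + 80·5 = 4400.
x* = 3480/1030 = 3.38, y* = 4400/1030 = 4.27.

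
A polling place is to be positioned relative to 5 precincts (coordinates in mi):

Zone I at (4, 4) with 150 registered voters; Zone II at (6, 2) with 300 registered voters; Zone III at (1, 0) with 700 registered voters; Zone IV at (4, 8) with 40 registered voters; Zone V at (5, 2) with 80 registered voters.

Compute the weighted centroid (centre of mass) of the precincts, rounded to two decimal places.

(2.88, 1.32)

The minimiser of Σwᵢ‖p−pᵢ‖² is the weighted centroid p* = (Σwᵢpᵢ)/(Σwᵢ).
Σwᵢ = 1270.
Σwᵢxᵢ = 150·4 + 300·6 + 700·1 + 40·4 + 80·5 = 3660.
Σwᵢyᵢ = 150·4 + 300·2 + 700·0 + 40·8 + 80·2 = 1680.
x* = 3660/1270 = 2.88, y* = 1680/1270 = 1.32.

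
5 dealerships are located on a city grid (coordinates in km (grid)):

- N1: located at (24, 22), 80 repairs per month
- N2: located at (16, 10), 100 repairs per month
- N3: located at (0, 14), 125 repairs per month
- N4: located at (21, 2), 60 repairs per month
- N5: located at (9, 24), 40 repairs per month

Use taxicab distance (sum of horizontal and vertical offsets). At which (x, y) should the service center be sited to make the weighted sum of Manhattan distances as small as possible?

(16, 14)

Manhattan distance separates: Σwᵢ(|x−xᵢ|+|y−yᵢ|) = Σwᵢ|x−xᵢ| + Σwᵢ|y−yᵢ|, so x and y are optimised independently as 1-D weighted medians.
Total weight W = 405; half = 202.5.
x-coordinate, sorted with cumulative weight:
  x=0 (N3, w=125) cum 125
  x=9 (N5, w=40) cum 165
  x=16 (N2, w=100) cum 265  ← median
  x=21 (N4, w=60) cum 325
  x=24 (N1, w=80) cum 405
⇒ x* = 16
y-coordinate, sorted with cumulative weight:
  y=2 (N4, w=60) cum 60
  y=10 (N2, w=100) cum 160
  y=14 (N3, w=125) cum 285  ← median
  y=22 (N1, w=80) cum 365
  y=24 (N5, w=40) cum 405
⇒ y* = 14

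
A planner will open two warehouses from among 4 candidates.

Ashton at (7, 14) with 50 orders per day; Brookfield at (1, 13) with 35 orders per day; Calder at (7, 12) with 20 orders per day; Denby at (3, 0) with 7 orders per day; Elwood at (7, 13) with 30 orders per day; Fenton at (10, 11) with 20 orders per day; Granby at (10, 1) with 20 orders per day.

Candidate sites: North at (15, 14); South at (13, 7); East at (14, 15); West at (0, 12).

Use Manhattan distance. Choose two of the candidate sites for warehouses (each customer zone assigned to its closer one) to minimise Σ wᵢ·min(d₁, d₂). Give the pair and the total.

{South, West}, total 1325

Evaluate every pair (each demand assigned to the nearer of the two):
  {South, West}: total = 1325
  {North, West}: total = 1475
  {East, West}: total = 1475
  {North, South}: total = 1834
  {South, East}: total = 1834
  {North, East}: total = 2097
Best pair: {South, West} with total 1325.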